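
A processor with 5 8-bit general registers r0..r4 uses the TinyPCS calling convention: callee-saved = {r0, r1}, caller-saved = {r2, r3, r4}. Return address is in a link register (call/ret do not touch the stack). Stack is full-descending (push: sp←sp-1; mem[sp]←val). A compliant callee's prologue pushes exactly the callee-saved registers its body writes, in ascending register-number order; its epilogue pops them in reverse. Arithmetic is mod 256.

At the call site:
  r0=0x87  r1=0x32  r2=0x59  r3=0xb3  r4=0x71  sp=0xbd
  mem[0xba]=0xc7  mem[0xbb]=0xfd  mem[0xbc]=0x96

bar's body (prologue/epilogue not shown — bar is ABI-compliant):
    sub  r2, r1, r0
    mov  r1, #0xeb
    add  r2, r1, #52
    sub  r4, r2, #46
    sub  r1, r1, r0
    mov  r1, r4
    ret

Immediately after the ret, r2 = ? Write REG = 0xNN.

REG = 0x1f

prologue: push r1 -> mem[0xbc]=0x32, sp=0xbc
body[0] sub  r2, r1, r0 -> r2=0xab
body[1] mov  r1, #0xeb -> r1=0xeb
body[2] add  r2, r1, #52 -> r2=0x1f
body[3] sub  r4, r2, #46 -> r4=0xf1
body[4] sub  r1, r1, r0 -> r1=0x64
body[5] mov  r1, r4 -> r1=0xf1
epilogue: pop r1=0x32, sp=0xbd
r2 is caller-saved -> body value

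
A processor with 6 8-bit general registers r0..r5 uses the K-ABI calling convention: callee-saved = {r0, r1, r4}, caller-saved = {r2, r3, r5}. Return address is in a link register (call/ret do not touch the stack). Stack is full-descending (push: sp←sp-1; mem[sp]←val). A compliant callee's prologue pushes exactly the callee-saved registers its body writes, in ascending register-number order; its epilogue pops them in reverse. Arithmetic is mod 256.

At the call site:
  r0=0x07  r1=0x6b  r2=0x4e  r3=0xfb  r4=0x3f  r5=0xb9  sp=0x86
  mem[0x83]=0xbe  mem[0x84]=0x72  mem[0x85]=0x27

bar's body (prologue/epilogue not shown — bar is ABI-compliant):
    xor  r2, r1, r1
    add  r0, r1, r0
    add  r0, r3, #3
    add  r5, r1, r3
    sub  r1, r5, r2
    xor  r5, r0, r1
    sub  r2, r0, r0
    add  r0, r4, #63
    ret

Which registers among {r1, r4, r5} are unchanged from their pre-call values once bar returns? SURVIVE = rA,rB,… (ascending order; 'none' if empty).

SURVIVE = r1,r4

prologue: push r0 -> mem[0x85]=0x07, sp=0x85
prologue: push r1 -> mem[0x84]=0x6b, sp=0x84
body[0] xor  r2, r1, r1 -> r2=0x00
body[1] add  r0, r1, r0 -> r0=0x72
body[2] add  r0, r3, #3 -> r0=0xfe
body[3] add  r5, r1, r3 -> r5=0x66
body[4] sub  r1, r5, r2 -> r1=0x66
body[5] xor  r5, r0, r1 -> r5=0x98
body[6] sub  r2, r0, r0 -> r2=0x00
body[7] add  r0, r4, #63 -> r0=0x7e
epilogue: pop r1=0x6b, sp=0x85
epilogue: pop r0=0x07, sp=0x86
r1: callee-saved, written=True
r4: callee-saved, written=False
r5: caller-saved, written=True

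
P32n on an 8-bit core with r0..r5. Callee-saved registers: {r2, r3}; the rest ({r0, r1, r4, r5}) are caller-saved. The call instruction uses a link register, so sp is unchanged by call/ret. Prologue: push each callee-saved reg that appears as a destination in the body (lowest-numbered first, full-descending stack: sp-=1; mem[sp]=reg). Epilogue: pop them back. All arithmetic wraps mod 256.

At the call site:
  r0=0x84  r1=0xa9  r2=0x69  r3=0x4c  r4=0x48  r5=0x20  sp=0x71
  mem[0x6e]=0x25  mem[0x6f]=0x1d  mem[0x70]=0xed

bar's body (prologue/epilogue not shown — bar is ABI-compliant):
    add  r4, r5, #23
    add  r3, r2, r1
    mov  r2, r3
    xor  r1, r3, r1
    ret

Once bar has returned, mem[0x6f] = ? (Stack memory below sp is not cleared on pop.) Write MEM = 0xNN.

prologue: push r2 -> mem[0x70]=0x69, sp=0x70
prologue: push r3 -> mem[0x6f]=0x4c, sp=0x6f
body[0] add  r4, r5, #23 -> r4=0x37
body[1] add  r3, r2, r1 -> r3=0x12
body[2] mov  r2, r3 -> r2=0x12
body[3] xor  r1, r3, r1 -> r1=0xbb
epilogue: pop r3=0x4c, sp=0x70
epilogue: pop r2=0x69, sp=0x71
prologue pushed ['r2', 'r3'] at ['0x70', '0x6f']

MEM = 0x4c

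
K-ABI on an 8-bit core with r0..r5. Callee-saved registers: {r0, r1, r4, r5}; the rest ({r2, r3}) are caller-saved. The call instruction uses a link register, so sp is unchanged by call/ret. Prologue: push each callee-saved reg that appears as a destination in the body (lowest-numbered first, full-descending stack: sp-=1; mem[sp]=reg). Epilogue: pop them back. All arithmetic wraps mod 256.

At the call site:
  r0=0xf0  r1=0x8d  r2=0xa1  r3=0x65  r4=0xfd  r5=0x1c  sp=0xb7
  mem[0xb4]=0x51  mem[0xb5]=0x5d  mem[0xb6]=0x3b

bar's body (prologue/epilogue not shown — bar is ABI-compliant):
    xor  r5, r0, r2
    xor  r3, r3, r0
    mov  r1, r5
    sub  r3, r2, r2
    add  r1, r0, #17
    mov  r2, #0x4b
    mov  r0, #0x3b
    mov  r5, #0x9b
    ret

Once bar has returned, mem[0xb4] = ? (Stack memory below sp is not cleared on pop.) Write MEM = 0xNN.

prologue: push r0 -> mem[0xb6]=0xf0, sp=0xb6
prologue: push r1 -> mem[0xb5]=0x8d, sp=0xb5
prologue: push r5 -> mem[0xb4]=0x1c, sp=0xb4
body[0] xor  r5, r0, r2 -> r5=0x51
body[1] xor  r3, r3, r0 -> r3=0x95
body[2] mov  r1, r5 -> r1=0x51
body[3] sub  r3, r2, r2 -> r3=0x00
body[4] add  r1, r0, #17 -> r1=0x01
body[5] mov  r2, #0x4b -> r2=0x4b
body[6] mov  r0, #0x3b -> r0=0x3b
body[7] mov  r5, #0x9b -> r5=0x9b
epilogue: pop r5=0x1c, sp=0xb5
epilogue: pop r1=0x8d, sp=0xb6
epilogue: pop r0=0xf0, sp=0xb7
prologue pushed ['r0', 'r1', 'r5'] at ['0xb6', '0xb5', '0xb4']

MEM = 0x1c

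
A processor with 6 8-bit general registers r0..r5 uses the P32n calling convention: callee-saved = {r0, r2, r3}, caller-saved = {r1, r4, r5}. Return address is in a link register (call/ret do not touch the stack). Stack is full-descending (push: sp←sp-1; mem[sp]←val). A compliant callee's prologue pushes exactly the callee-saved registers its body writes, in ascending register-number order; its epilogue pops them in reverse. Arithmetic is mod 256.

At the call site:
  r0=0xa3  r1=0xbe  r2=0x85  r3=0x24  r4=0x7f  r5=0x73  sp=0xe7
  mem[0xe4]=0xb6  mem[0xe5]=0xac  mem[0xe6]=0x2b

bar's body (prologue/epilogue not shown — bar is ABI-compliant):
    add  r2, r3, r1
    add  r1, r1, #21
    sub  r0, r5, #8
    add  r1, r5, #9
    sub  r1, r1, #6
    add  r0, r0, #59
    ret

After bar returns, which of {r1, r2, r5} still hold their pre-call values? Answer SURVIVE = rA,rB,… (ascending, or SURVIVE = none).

prologue: push r0 -> mem[0xe6]=0xa3, sp=0xe6
prologue: push r2 -> mem[0xe5]=0x85, sp=0xe5
body[0] add  r2, r3, r1 -> r2=0xe2
body[1] add  r1, r1, #21 -> r1=0xd3
body[2] sub  r0, r5, #8 -> r0=0x6b
body[3] add  r1, r5, #9 -> r1=0x7c
body[4] sub  r1, r1, #6 -> r1=0x76
body[5] add  r0, r0, #59 -> r0=0xa6
epilogue: pop r2=0x85, sp=0xe6
epilogue: pop r0=0xa3, sp=0xe7
r1: caller-saved, written=True
r2: callee-saved, written=True
r5: caller-saved, written=False

SURVIVE = r2,r5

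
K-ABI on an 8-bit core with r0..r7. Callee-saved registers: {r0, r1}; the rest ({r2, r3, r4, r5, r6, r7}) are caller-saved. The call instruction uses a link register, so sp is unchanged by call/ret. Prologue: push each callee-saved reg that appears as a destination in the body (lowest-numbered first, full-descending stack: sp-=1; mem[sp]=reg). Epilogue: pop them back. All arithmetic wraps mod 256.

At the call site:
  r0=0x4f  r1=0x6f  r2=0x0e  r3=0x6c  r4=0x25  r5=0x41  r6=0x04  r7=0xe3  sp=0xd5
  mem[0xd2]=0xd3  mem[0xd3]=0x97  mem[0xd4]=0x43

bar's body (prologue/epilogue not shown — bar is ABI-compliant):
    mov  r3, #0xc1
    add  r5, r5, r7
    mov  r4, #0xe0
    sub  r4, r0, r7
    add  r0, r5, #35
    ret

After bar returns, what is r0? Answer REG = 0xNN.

prologue: push r0 → mem[0xd4]=0x4f, sp=0xd4
body[0] mov  r3, #0xc1 → r3=0xc1
body[1] add  r5, r5, r7 → r5=0x24
body[2] mov  r4, #0xe0 → r4=0xe0
body[3] sub  r4, r0, r7 → r4=0x6c
body[4] add  r0, r5, #35 → r0=0x47
epilogue: pop r0=0x4f, sp=0xd5
r0 is callee-saved → restored

REG = 0x4f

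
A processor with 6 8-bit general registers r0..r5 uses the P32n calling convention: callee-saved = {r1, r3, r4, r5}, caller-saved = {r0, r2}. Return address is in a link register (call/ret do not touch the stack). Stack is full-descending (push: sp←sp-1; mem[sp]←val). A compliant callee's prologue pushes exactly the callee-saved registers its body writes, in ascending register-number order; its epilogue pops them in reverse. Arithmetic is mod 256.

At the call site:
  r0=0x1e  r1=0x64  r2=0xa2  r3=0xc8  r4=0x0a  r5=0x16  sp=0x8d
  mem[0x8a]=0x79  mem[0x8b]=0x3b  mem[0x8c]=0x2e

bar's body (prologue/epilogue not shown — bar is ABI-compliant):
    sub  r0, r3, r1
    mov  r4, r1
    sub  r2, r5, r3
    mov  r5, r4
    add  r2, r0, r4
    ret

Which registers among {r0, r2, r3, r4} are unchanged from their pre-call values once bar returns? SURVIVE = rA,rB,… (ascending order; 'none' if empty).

prologue: push r4 → mem[0x8c]=0x0a, sp=0x8c
prologue: push r5 → mem[0x8b]=0x16, sp=0x8b
body[0] sub  r0, r3, r1 → r0=0x64
body[1] mov  r4, r1 → r4=0x64
body[2] sub  r2, r5, r3 → r2=0x4e
body[3] mov  r5, r4 → r5=0x64
body[4] add  r2, r0, r4 → r2=0xc8
epilogue: pop r5=0x16, sp=0x8c
epilogue: pop r4=0x0a, sp=0x8d
r0: caller-saved, written=True
r2: caller-saved, written=True
r3: callee-saved, written=False
r4: callee-saved, written=True

SURVIVE = r3,r4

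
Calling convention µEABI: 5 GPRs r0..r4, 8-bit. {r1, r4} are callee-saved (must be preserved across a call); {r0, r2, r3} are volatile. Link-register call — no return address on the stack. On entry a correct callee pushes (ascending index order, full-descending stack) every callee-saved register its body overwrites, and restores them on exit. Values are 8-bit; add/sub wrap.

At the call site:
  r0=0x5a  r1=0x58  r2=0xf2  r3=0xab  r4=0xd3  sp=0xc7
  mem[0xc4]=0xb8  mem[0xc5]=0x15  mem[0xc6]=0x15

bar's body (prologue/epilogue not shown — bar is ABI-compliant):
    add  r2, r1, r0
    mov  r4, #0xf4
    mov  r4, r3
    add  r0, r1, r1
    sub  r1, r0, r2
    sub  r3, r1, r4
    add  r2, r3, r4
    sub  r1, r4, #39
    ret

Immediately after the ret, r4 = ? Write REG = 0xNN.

prologue: push r1 → mem[0xc6]=0x58, sp=0xc6
prologue: push r4 → mem[0xc5]=0xd3, sp=0xc5
body[0] add  r2, r1, r0 → r2=0xb2
body[1] mov  r4, #0xf4 → r4=0xf4
body[2] mov  r4, r3 → r4=0xab
body[3] add  r0, r1, r1 → r0=0xb0
body[4] sub  r1, r0, r2 → r1=0xfe
body[5] sub  r3, r1, r4 → r3=0x53
body[6] add  r2, r3, r4 → r2=0xfe
body[7] sub  r1, r4, #39 → r1=0x84
epilogue: pop r4=0xd3, sp=0xc6
epilogue: pop r1=0x58, sp=0xc7
r4 is callee-saved → restored

REG = 0xd3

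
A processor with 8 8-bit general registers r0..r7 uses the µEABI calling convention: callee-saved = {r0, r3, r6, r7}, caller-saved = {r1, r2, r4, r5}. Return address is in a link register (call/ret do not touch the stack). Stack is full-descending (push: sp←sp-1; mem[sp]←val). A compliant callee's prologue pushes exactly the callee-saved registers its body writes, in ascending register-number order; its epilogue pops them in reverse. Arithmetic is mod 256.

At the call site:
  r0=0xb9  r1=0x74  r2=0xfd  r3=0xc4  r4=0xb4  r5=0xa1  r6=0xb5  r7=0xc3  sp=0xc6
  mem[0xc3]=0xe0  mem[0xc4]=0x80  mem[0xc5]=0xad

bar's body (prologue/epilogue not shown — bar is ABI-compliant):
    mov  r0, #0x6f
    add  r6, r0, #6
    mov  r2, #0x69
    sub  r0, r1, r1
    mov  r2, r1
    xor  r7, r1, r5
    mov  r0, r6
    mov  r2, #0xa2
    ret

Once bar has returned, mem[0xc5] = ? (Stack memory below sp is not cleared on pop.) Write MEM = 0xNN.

MEM = 0xb9

prologue: push r0 -> mem[0xc5]=0xb9, sp=0xc5
prologue: push r6 -> mem[0xc4]=0xb5, sp=0xc4
prologue: push r7 -> mem[0xc3]=0xc3, sp=0xc3
body[0] mov  r0, #0x6f -> r0=0x6f
body[1] add  r6, r0, #6 -> r6=0x75
body[2] mov  r2, #0x69 -> r2=0x69
body[3] sub  r0, r1, r1 -> r0=0x00
body[4] mov  r2, r1 -> r2=0x74
body[5] xor  r7, r1, r5 -> r7=0xd5
body[6] mov  r0, r6 -> r0=0x75
body[7] mov  r2, #0xa2 -> r2=0xa2
epilogue: pop r7=0xc3, sp=0xc4
epilogue: pop r6=0xb5, sp=0xc5
epilogue: pop r0=0xb9, sp=0xc6
prologue pushed ['r0', 'r6', 'r7'] at ['0xc5', '0xc4', '0xc3']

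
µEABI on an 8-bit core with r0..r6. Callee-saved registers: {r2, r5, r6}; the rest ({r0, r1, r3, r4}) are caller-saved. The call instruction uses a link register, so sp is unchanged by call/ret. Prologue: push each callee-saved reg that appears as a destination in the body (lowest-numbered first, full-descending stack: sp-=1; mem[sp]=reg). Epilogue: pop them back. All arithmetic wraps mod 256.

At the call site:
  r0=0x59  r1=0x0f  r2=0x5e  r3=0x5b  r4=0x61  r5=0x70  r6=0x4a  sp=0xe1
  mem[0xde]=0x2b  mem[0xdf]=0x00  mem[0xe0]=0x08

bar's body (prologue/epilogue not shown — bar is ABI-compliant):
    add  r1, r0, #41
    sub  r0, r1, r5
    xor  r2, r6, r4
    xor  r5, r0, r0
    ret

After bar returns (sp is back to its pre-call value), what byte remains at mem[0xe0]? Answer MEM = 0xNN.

MEM = 0x5e

prologue: push r2 -> mem[0xe0]=0x5e, sp=0xe0
prologue: push r5 -> mem[0xdf]=0x70, sp=0xdf
body[0] add  r1, r0, #41 -> r1=0x82
body[1] sub  r0, r1, r5 -> r0=0x12
body[2] xor  r2, r6, r4 -> r2=0x2b
body[3] xor  r5, r0, r0 -> r5=0x00
epilogue: pop r5=0x70, sp=0xe0
epilogue: pop r2=0x5e, sp=0xe1
prologue pushed ['r2', 'r5'] at ['0xe0', '0xdf']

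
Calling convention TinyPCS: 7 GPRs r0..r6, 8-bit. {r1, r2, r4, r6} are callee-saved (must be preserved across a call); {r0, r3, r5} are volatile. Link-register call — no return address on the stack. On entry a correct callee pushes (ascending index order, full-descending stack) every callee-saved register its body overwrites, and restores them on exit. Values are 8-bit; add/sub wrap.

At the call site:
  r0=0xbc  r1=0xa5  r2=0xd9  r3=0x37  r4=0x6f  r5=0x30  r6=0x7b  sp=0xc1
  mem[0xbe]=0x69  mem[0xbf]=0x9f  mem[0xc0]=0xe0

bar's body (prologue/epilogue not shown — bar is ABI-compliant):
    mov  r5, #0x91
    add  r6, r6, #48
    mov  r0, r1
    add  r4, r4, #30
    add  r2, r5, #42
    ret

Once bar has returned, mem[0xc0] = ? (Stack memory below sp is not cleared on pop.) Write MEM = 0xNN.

prologue: push r2 → mem[0xc0]=0xd9, sp=0xc0
prologue: push r4 → mem[0xbf]=0x6f, sp=0xbf
prologue: push r6 → mem[0xbe]=0x7b, sp=0xbe
body[0] mov  r5, #0x91 → r5=0x91
body[1] add  r6, r6, #48 → r6=0xab
body[2] mov  r0, r1 → r0=0xa5
body[3] add  r4, r4, #30 → r4=0x8d
body[4] add  r2, r5, #42 → r2=0xbb
epilogue: pop r6=0x7b, sp=0xbf
epilogue: pop r4=0x6f, sp=0xc0
epilogue: pop r2=0xd9, sp=0xc1
prologue pushed ['r2', 'r4', 'r6'] at ['0xc0', '0xbf', '0xbe']

MEM = 0xd9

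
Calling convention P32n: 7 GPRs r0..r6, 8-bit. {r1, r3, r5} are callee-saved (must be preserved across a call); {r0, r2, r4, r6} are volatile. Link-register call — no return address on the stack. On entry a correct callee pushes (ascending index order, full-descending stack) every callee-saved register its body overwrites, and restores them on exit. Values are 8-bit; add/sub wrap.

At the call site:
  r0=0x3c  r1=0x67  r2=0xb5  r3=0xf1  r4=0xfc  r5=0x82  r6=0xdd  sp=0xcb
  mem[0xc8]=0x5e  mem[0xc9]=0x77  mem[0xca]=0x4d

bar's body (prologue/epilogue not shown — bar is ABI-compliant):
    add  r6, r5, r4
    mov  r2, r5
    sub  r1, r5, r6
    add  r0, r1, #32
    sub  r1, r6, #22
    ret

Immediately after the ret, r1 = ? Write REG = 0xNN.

REG = 0x67

prologue: push r1 -> mem[0xca]=0x67, sp=0xca
body[0] add  r6, r5, r4 -> r6=0x7e
body[1] mov  r2, r5 -> r2=0x82
body[2] sub  r1, r5, r6 -> r1=0x04
body[3] add  r0, r1, #32 -> r0=0x24
body[4] sub  r1, r6, #22 -> r1=0x68
epilogue: pop r1=0x67, sp=0xcb
r1 is callee-saved -> restored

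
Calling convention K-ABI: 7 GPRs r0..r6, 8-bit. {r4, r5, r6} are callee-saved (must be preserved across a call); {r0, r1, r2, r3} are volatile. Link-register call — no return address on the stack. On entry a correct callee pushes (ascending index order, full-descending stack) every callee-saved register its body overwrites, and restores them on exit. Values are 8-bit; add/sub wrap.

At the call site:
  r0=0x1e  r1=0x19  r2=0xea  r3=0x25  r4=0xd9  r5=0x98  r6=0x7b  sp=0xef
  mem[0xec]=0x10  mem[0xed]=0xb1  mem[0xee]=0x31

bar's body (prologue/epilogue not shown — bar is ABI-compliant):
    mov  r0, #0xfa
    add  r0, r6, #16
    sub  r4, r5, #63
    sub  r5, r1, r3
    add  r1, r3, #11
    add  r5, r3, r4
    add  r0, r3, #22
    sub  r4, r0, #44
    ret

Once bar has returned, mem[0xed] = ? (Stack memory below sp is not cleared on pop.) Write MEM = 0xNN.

MEM = 0x98

prologue: push r4 → mem[0xee]=0xd9, sp=0xee
prologue: push r5 → mem[0xed]=0x98, sp=0xed
body[0] mov  r0, #0xfa → r0=0xfa
body[1] add  r0, r6, #16 → r0=0x8b
body[2] sub  r4, r5, #63 → r4=0x59
body[3] sub  r5, r1, r3 → r5=0xf4
body[4] add  r1, r3, #11 → r1=0x30
body[5] add  r5, r3, r4 → r5=0x7e
body[6] add  r0, r3, #22 → r0=0x3b
body[7] sub  r4, r0, #44 → r4=0x0f
epilogue: pop r5=0x98, sp=0xee
epilogue: pop r4=0xd9, sp=0xef
prologue pushed ['r4', 'r5'] at ['0xee', '0xed']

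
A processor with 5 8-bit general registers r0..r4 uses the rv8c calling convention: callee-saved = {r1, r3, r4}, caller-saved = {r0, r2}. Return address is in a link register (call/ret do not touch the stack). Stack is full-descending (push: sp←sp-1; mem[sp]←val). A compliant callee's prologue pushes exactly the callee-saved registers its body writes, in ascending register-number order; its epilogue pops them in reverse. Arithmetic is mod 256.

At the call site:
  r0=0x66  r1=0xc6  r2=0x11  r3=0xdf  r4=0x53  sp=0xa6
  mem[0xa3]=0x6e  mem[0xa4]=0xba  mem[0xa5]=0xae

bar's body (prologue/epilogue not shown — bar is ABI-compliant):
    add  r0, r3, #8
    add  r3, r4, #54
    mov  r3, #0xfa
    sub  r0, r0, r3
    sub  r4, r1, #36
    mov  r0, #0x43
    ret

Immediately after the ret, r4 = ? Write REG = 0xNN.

prologue: push r3 → mem[0xa5]=0xdf, sp=0xa5
prologue: push r4 → mem[0xa4]=0x53, sp=0xa4
body[0] add  r0, r3, #8 → r0=0xe7
body[1] add  r3, r4, #54 → r3=0x89
body[2] mov  r3, #0xfa → r3=0xfa
body[3] sub  r0, r0, r3 → r0=0xed
body[4] sub  r4, r1, #36 → r4=0xa2
body[5] mov  r0, #0x43 → r0=0x43
epilogue: pop r4=0x53, sp=0xa5
epilogue: pop r3=0xdf, sp=0xa6
r4 is callee-saved → restored

REG = 0x53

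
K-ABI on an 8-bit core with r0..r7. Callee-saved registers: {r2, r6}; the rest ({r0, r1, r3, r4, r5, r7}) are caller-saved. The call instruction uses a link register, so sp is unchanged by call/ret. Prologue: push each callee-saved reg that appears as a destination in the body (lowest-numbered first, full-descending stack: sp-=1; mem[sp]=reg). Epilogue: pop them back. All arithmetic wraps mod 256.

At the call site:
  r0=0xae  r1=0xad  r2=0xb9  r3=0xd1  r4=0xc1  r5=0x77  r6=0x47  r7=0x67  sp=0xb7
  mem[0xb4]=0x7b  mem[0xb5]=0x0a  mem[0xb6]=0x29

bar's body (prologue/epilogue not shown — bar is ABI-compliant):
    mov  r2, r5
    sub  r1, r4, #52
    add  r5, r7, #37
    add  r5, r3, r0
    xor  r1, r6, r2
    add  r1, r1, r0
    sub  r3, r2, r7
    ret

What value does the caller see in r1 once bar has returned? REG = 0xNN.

prologue: push r2 -> mem[0xb6]=0xb9, sp=0xb6
body[0] mov  r2, r5 -> r2=0x77
body[1] sub  r1, r4, #52 -> r1=0x8d
body[2] add  r5, r7, #37 -> r5=0x8c
body[3] add  r5, r3, r0 -> r5=0x7f
body[4] xor  r1, r6, r2 -> r1=0x30
body[5] add  r1, r1, r0 -> r1=0xde
body[6] sub  r3, r2, r7 -> r3=0x10
epilogue: pop r2=0xb9, sp=0xb7
r1 is caller-saved -> body value

REG = 0xde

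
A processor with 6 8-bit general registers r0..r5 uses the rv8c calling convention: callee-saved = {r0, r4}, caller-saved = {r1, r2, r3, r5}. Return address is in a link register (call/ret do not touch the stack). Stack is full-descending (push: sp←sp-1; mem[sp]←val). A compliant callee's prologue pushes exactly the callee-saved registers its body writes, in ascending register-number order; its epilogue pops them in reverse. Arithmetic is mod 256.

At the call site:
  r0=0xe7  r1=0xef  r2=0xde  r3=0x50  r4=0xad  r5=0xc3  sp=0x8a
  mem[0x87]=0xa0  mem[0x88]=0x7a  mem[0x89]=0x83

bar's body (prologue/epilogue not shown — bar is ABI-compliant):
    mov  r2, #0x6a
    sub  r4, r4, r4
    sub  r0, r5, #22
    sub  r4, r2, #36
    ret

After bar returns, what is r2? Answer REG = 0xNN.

REG = 0x6a

prologue: push r0 → mem[0x89]=0xe7, sp=0x89
prologue: push r4 → mem[0x88]=0xad, sp=0x88
body[0] mov  r2, #0x6a → r2=0x6a
body[1] sub  r4, r4, r4 → r4=0x00
body[2] sub  r0, r5, #22 → r0=0xad
body[3] sub  r4, r2, #36 → r4=0x46
epilogue: pop r4=0xad, sp=0x89
epilogue: pop r0=0xe7, sp=0x8a
r2 is caller-saved → body value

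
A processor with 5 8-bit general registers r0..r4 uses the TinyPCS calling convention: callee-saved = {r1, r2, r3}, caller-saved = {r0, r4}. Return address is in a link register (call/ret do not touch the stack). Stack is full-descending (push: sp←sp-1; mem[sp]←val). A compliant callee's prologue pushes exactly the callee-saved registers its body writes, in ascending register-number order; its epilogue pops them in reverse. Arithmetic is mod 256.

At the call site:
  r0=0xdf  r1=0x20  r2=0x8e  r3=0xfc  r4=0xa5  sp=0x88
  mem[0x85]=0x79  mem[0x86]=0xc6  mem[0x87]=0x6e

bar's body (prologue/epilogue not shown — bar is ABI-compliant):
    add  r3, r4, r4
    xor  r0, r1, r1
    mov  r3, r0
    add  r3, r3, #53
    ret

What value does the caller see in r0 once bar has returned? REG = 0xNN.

prologue: push r3 → mem[0x87]=0xfc, sp=0x87
body[0] add  r3, r4, r4 → r3=0x4a
body[1] xor  r0, r1, r1 → r0=0x00
body[2] mov  r3, r0 → r3=0x00
body[3] add  r3, r3, #53 → r3=0x35
epilogue: pop r3=0xfc, sp=0x88
r0 is caller-saved → body value

REG = 0x00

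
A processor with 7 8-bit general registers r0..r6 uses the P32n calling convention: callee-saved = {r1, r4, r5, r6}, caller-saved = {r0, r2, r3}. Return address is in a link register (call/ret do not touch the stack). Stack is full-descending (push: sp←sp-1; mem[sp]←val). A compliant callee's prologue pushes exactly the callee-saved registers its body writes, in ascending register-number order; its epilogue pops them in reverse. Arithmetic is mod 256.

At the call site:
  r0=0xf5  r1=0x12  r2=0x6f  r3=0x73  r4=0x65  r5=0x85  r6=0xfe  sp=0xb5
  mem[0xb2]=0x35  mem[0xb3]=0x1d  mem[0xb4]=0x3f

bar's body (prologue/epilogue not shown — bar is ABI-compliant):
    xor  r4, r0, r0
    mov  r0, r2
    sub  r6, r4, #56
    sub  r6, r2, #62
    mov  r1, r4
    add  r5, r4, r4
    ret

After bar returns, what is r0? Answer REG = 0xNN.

REG = 0x6f

prologue: push r1 → mem[0xb4]=0x12, sp=0xb4
prologue: push r4 → mem[0xb3]=0x65, sp=0xb3
prologue: push r5 → mem[0xb2]=0x85, sp=0xb2
prologue: push r6 → mem[0xb1]=0xfe, sp=0xb1
body[0] xor  r4, r0, r0 → r4=0x00
body[1] mov  r0, r2 → r0=0x6f
body[2] sub  r6, r4, #56 → r6=0xc8
body[3] sub  r6, r2, #62 → r6=0x31
body[4] mov  r1, r4 → r1=0x00
body[5] add  r5, r4, r4 → r5=0x00
epilogue: pop r6=0xfe, sp=0xb2
epilogue: pop r5=0x85, sp=0xb3
epilogue: pop r4=0x65, sp=0xb4
epilogue: pop r1=0x12, sp=0xb5
r0 is caller-saved → body value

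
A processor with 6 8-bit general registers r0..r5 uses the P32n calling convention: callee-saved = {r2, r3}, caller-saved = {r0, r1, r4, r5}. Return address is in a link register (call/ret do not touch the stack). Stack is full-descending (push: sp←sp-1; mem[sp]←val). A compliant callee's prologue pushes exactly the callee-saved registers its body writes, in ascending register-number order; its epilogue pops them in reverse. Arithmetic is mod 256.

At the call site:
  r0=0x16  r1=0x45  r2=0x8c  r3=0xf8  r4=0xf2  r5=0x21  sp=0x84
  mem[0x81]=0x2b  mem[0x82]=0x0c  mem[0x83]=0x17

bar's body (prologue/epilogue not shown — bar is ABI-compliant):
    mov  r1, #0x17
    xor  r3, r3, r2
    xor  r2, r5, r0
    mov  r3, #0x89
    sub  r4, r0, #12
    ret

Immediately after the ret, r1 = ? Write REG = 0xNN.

prologue: push r2 → mem[0x83]=0x8c, sp=0x83
prologue: push r3 → mem[0x82]=0xf8, sp=0x82
body[0] mov  r1, #0x17 → r1=0x17
body[1] xor  r3, r3, r2 → r3=0x74
body[2] xor  r2, r5, r0 → r2=0x37
body[3] mov  r3, #0x89 → r3=0x89
body[4] sub  r4, r0, #12 → r4=0x0a
epilogue: pop r3=0xf8, sp=0x83
epilogue: pop r2=0x8c, sp=0x84
r1 is caller-saved → body value

REG = 0x17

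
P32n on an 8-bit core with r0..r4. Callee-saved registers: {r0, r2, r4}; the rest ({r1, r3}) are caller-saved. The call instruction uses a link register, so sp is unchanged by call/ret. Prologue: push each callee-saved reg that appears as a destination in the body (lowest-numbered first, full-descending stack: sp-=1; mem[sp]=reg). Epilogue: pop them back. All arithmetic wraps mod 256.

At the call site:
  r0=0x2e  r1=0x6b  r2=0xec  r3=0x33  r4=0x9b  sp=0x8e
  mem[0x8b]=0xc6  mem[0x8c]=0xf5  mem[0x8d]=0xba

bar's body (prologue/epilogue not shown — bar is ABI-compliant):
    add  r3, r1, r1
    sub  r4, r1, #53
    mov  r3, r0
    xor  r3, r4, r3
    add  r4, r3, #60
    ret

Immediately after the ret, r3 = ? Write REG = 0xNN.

prologue: push r4 → mem[0x8d]=0x9b, sp=0x8d
body[0] add  r3, r1, r1 → r3=0xd6
body[1] sub  r4, r1, #53 → r4=0x36
body[2] mov  r3, r0 → r3=0x2e
body[3] xor  r3, r4, r3 → r3=0x18
body[4] add  r4, r3, #60 → r4=0x54
epilogue: pop r4=0x9b, sp=0x8e
r3 is caller-saved → body value

REG = 0x18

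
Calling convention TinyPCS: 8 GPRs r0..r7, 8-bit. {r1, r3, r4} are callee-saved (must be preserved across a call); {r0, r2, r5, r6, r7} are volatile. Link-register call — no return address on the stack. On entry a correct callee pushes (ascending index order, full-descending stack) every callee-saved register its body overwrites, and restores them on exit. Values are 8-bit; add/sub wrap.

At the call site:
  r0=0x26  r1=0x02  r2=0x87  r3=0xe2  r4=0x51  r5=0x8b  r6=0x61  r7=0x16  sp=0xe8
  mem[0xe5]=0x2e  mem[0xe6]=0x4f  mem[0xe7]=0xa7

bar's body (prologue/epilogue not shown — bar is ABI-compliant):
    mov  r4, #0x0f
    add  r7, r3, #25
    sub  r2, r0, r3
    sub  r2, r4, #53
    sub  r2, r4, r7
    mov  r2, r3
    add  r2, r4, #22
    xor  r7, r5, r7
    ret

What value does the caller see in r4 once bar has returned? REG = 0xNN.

REG = 0x51

prologue: push r4 → mem[0xe7]=0x51, sp=0xe7
body[0] mov  r4, #0x0f → r4=0x0f
body[1] add  r7, r3, #25 → r7=0xfb
body[2] sub  r2, r0, r3 → r2=0x44
body[3] sub  r2, r4, #53 → r2=0xda
body[4] sub  r2, r4, r7 → r2=0x14
body[5] mov  r2, r3 → r2=0xe2
body[6] add  r2, r4, #22 → r2=0x25
body[7] xor  r7, r5, r7 → r7=0x70
epilogue: pop r4=0x51, sp=0xe8
r4 is callee-saved → restored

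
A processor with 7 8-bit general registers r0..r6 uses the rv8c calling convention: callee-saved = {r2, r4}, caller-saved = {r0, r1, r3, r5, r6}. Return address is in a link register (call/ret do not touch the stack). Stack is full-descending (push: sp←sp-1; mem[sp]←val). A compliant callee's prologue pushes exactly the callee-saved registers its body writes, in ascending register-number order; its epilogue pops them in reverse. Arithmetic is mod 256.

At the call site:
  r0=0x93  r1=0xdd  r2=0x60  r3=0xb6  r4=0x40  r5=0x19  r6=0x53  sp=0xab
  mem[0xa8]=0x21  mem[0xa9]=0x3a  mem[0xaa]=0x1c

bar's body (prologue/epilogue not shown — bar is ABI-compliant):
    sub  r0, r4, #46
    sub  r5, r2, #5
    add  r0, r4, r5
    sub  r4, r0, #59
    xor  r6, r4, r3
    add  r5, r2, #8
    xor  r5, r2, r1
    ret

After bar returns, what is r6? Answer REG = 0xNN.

prologue: push r4 → mem[0xaa]=0x40, sp=0xaa
body[0] sub  r0, r4, #46 → r0=0x12
body[1] sub  r5, r2, #5 → r5=0x5b
body[2] add  r0, r4, r5 → r0=0x9b
body[3] sub  r4, r0, #59 → r4=0x60
body[4] xor  r6, r4, r3 → r6=0xd6
body[5] add  r5, r2, #8 → r5=0x68
body[6] xor  r5, r2, r1 → r5=0xbd
epilogue: pop r4=0x40, sp=0xab
r6 is caller-saved → body value

REG = 0xd6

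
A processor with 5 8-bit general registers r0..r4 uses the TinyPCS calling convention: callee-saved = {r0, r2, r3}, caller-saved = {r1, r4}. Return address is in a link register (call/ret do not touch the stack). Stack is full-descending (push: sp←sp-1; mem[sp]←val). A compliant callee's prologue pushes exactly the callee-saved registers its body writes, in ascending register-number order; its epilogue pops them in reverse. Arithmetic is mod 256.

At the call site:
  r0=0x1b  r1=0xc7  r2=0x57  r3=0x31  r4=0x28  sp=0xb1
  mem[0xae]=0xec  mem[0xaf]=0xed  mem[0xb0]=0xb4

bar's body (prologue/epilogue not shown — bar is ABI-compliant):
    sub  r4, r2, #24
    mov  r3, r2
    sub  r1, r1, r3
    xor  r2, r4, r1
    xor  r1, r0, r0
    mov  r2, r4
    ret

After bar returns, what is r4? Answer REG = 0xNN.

prologue: push r2 -> mem[0xb0]=0x57, sp=0xb0
prologue: push r3 -> mem[0xaf]=0x31, sp=0xaf
body[0] sub  r4, r2, #24 -> r4=0x3f
body[1] mov  r3, r2 -> r3=0x57
body[2] sub  r1, r1, r3 -> r1=0x70
body[3] xor  r2, r4, r1 -> r2=0x4f
body[4] xor  r1, r0, r0 -> r1=0x00
body[5] mov  r2, r4 -> r2=0x3f
epilogue: pop r3=0x31, sp=0xb0
epilogue: pop r2=0x57, sp=0xb1
r4 is caller-saved -> body value

REG = 0x3f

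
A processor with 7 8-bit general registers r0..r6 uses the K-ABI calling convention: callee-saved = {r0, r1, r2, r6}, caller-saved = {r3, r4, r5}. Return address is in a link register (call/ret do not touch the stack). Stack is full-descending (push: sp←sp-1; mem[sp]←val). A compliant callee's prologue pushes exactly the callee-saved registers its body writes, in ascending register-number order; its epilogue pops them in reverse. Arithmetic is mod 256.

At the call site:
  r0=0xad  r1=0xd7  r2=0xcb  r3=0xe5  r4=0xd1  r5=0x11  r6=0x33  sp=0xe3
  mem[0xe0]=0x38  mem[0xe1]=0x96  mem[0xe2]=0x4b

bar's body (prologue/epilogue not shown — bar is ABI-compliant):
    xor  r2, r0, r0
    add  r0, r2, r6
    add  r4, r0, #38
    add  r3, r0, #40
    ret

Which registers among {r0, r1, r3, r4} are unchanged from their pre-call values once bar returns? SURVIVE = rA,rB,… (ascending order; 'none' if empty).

SURVIVE = r0,r1

prologue: push r0 -> mem[0xe2]=0xad, sp=0xe2
prologue: push r2 -> mem[0xe1]=0xcb, sp=0xe1
body[0] xor  r2, r0, r0 -> r2=0x00
body[1] add  r0, r2, r6 -> r0=0x33
body[2] add  r4, r0, #38 -> r4=0x59
body[3] add  r3, r0, #40 -> r3=0x5b
epilogue: pop r2=0xcb, sp=0xe2
epilogue: pop r0=0xad, sp=0xe3
r0: callee-saved, written=True
r1: callee-saved, written=False
r3: caller-saved, written=True
r4: caller-saved, written=True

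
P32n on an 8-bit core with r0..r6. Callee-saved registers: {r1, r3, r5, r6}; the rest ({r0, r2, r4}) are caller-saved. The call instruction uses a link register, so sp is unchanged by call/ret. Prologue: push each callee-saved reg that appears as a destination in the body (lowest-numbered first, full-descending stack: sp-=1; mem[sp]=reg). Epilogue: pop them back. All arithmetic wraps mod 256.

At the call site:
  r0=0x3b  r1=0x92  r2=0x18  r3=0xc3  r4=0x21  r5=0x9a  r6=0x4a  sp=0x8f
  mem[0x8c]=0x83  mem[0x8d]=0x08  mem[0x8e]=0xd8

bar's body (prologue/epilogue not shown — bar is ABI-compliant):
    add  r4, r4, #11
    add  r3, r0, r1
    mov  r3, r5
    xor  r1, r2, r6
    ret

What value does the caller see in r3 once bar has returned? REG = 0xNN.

REG = 0xc3

prologue: push r1 -> mem[0x8e]=0x92, sp=0x8e
prologue: push r3 -> mem[0x8d]=0xc3, sp=0x8d
body[0] add  r4, r4, #11 -> r4=0x2c
body[1] add  r3, r0, r1 -> r3=0xcd
body[2] mov  r3, r5 -> r3=0x9a
body[3] xor  r1, r2, r6 -> r1=0x52
epilogue: pop r3=0xc3, sp=0x8e
epilogue: pop r1=0x92, sp=0x8f
r3 is callee-saved -> restored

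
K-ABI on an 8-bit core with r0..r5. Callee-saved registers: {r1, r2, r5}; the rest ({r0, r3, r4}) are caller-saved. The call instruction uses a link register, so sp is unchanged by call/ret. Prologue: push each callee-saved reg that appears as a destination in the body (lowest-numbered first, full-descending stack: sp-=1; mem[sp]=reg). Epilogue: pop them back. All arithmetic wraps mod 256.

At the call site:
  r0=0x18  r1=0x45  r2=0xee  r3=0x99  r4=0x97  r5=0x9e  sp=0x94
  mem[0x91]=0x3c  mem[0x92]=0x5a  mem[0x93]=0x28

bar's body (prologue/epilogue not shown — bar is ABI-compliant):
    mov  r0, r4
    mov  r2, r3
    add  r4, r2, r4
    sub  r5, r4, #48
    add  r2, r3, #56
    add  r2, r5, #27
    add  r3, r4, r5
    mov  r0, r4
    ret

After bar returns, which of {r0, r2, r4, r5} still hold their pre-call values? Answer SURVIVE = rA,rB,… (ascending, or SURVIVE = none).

SURVIVE = r2,r5

prologue: push r2 -> mem[0x93]=0xee, sp=0x93
prologue: push r5 -> mem[0x92]=0x9e, sp=0x92
body[0] mov  r0, r4 -> r0=0x97
body[1] mov  r2, r3 -> r2=0x99
body[2] add  r4, r2, r4 -> r4=0x30
body[3] sub  r5, r4, #48 -> r5=0x00
body[4] add  r2, r3, #56 -> r2=0xd1
body[5] add  r2, r5, #27 -> r2=0x1b
body[6] add  r3, r4, r5 -> r3=0x30
body[7] mov  r0, r4 -> r0=0x30
epilogue: pop r5=0x9e, sp=0x93
epilogue: pop r2=0xee, sp=0x94
r0: caller-saved, written=True
r2: callee-saved, written=True
r4: caller-saved, written=True
r5: callee-saved, written=True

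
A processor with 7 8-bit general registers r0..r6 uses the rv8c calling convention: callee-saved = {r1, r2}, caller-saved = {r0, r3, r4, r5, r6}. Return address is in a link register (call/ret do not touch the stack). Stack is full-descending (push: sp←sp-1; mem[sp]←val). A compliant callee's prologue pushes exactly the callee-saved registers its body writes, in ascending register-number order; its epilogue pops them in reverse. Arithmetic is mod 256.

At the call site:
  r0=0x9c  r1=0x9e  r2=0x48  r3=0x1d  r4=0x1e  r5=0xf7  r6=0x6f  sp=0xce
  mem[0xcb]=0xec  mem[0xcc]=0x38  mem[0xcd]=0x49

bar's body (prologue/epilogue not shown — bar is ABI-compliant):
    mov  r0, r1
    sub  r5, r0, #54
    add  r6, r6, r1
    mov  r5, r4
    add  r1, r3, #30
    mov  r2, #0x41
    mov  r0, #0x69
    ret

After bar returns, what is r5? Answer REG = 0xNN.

REG = 0x1e

prologue: push r1 → mem[0xcd]=0x9e, sp=0xcd
prologue: push r2 → mem[0xcc]=0x48, sp=0xcc
body[0] mov  r0, r1 → r0=0x9e
body[1] sub  r5, r0, #54 → r5=0x68
body[2] add  r6, r6, r1 → r6=0x0d
body[3] mov  r5, r4 → r5=0x1e
body[4] add  r1, r3, #30 → r1=0x3b
body[5] mov  r2, #0x41 → r2=0x41
body[6] mov  r0, #0x69 → r0=0x69
epilogue: pop r2=0x48, sp=0xcd
epilogue: pop r1=0x9e, sp=0xce
r5 is caller-saved → body value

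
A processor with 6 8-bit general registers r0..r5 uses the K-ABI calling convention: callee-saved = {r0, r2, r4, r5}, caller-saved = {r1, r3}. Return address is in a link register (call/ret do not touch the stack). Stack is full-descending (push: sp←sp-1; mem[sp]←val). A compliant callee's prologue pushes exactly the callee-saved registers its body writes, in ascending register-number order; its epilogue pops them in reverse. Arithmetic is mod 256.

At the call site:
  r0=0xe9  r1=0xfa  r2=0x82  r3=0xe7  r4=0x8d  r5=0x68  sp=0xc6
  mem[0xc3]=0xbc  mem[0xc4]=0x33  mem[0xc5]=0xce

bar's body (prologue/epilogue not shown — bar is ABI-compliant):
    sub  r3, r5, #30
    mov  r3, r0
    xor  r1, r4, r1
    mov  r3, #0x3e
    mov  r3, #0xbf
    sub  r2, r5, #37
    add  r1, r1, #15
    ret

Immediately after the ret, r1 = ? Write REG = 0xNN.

prologue: push r2 → mem[0xc5]=0x82, sp=0xc5
body[0] sub  r3, r5, #30 → r3=0x4a
body[1] mov  r3, r0 → r3=0xe9
body[2] xor  r1, r4, r1 → r1=0x77
body[3] mov  r3, #0x3e → r3=0x3e
body[4] mov  r3, #0xbf → r3=0xbf
body[5] sub  r2, r5, #37 → r2=0x43
body[6] add  r1, r1, #15 → r1=0x86
epilogue: pop r2=0x82, sp=0xc6
r1 is caller-saved → body value

REG = 0x86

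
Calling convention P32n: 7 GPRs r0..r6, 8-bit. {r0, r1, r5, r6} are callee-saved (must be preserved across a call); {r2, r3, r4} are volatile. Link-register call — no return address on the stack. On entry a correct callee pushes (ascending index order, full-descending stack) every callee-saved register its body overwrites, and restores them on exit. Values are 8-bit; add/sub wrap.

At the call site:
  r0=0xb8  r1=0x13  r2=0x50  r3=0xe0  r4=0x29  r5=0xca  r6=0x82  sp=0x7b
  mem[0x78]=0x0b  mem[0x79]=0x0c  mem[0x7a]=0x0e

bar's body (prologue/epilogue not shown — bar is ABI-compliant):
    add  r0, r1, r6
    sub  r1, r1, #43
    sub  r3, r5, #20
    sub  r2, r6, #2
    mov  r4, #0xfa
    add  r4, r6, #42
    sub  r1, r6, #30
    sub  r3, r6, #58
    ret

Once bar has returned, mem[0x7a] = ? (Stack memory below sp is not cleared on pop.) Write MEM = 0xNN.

prologue: push r0 -> mem[0x7a]=0xb8, sp=0x7a
prologue: push r1 -> mem[0x79]=0x13, sp=0x79
body[0] add  r0, r1, r6 -> r0=0x95
body[1] sub  r1, r1, #43 -> r1=0xe8
body[2] sub  r3, r5, #20 -> r3=0xb6
body[3] sub  r2, r6, #2 -> r2=0x80
body[4] mov  r4, #0xfa -> r4=0xfa
body[5] add  r4, r6, #42 -> r4=0xac
body[6] sub  r1, r6, #30 -> r1=0x64
body[7] sub  r3, r6, #58 -> r3=0x48
epilogue: pop r1=0x13, sp=0x7a
epilogue: pop r0=0xb8, sp=0x7b
prologue pushed ['r0', 'r1'] at ['0x7a', '0x79']

MEM = 0xb8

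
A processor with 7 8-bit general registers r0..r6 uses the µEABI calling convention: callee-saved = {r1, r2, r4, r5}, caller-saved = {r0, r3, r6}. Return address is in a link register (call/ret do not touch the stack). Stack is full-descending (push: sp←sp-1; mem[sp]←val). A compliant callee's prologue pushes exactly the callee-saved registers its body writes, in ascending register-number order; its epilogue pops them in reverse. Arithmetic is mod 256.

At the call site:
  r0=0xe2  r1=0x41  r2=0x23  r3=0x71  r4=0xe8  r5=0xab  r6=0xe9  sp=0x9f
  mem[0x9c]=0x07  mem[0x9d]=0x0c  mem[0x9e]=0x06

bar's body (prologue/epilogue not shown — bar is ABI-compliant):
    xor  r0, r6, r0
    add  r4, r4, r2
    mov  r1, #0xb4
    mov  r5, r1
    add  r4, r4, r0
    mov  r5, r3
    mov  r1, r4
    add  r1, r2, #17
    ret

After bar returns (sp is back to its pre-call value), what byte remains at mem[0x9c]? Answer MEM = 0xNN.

prologue: push r1 → mem[0x9e]=0x41, sp=0x9e
prologue: push r4 → mem[0x9d]=0xe8, sp=0x9d
prologue: push r5 → mem[0x9c]=0xab, sp=0x9c
body[0] xor  r0, r6, r0 → r0=0x0b
body[1] add  r4, r4, r2 → r4=0x0b
body[2] mov  r1, #0xb4 → r1=0xb4
body[3] mov  r5, r1 → r5=0xb4
body[4] add  r4, r4, r0 → r4=0x16
body[5] mov  r5, r3 → r5=0x71
body[6] mov  r1, r4 → r1=0x16
body[7] add  r1, r2, #17 → r1=0x34
epilogue: pop r5=0xab, sp=0x9d
epilogue: pop r4=0xe8, sp=0x9e
epilogue: pop r1=0x41, sp=0x9f
prologue pushed ['r1', 'r4', 'r5'] at ['0x9e', '0x9d', '0x9c']

MEM = 0xab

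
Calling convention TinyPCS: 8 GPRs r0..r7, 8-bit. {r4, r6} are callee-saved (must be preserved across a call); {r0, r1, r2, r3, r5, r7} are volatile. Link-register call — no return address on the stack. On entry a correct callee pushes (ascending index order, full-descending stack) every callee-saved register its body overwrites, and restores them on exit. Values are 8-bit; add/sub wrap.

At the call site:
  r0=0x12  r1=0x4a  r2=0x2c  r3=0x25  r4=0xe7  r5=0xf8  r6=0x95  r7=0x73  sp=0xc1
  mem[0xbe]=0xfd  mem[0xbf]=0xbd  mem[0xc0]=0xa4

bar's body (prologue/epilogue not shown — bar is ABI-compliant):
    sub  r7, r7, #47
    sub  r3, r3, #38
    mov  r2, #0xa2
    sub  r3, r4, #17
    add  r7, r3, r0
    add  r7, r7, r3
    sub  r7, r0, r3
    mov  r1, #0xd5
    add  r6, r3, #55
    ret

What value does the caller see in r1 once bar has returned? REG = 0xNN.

prologue: push r6 → mem[0xc0]=0x95, sp=0xc0
body[0] sub  r7, r7, #47 → r7=0x44
body[1] sub  r3, r3, #38 → r3=0xff
body[2] mov  r2, #0xa2 → r2=0xa2
body[3] sub  r3, r4, #17 → r3=0xd6
body[4] add  r7, r3, r0 → r7=0xe8
body[5] add  r7, r7, r3 → r7=0xbe
body[6] sub  r7, r0, r3 → r7=0x3c
body[7] mov  r1, #0xd5 → r1=0xd5
body[8] add  r6, r3, #55 → r6=0x0d
epilogue: pop r6=0x95, sp=0xc1
r1 is caller-saved → body value

REG = 0xd5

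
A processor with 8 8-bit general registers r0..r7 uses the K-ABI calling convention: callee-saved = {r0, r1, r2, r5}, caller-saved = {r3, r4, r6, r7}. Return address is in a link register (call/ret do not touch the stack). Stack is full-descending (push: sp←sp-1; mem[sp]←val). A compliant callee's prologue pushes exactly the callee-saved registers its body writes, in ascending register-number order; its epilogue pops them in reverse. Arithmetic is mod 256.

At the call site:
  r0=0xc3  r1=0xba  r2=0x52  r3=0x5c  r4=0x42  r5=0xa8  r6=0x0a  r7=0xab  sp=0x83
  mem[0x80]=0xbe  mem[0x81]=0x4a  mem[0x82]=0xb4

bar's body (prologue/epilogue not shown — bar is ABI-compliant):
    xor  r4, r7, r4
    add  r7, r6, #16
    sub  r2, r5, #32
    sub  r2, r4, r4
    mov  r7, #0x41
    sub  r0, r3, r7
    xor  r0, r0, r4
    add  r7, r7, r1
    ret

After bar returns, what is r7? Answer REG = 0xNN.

prologue: push r0 → mem[0x82]=0xc3, sp=0x82
prologue: push r2 → mem[0x81]=0x52, sp=0x81
body[0] xor  r4, r7, r4 → r4=0xe9
body[1] add  r7, r6, #16 → r7=0x1a
body[2] sub  r2, r5, #32 → r2=0x88
body[3] sub  r2, r4, r4 → r2=0x00
body[4] mov  r7, #0x41 → r7=0x41
body[5] sub  r0, r3, r7 → r0=0x1b
body[6] xor  r0, r0, r4 → r0=0xf2
body[7] add  r7, r7, r1 → r7=0xfb
epilogue: pop r2=0x52, sp=0x82
epilogue: pop r0=0xc3, sp=0x83
r7 is caller-saved → body value

REG = 0xfb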